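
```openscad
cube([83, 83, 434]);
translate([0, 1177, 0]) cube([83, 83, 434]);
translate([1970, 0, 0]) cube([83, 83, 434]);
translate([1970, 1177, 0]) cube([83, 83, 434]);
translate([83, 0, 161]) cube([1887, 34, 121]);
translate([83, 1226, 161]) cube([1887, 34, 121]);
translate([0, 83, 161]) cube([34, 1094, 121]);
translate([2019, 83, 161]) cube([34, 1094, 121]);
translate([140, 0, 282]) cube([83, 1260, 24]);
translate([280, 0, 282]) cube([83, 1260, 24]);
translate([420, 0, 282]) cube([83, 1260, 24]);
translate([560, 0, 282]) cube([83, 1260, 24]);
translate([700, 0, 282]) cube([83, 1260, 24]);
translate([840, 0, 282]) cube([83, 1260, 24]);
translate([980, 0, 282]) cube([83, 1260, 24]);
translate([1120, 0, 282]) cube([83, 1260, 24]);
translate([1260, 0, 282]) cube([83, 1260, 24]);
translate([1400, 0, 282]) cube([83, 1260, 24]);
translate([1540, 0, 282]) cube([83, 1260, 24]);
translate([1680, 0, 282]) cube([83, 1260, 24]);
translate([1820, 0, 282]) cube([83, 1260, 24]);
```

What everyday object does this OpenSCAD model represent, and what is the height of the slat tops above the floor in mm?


A bed frame. The slat-top height is 306 mm.

Four posts, four rails, and a row of slats — a bed frame. Slats sit on the rails at z = 161 + 121 = 282; with slat thickness 24, the top is 306 mm.


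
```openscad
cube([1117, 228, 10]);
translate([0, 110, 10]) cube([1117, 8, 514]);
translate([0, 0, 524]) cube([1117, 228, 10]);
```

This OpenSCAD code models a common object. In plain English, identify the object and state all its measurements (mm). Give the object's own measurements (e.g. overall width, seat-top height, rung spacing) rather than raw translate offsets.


An I-beam lying along x, 1117 mm long. Overall section height 534 mm. Two flanges 228 mm wide (y) and 10 mm thick, one on the floor and one at the top; a web 8 mm thick runs between them, centred on the flange width.


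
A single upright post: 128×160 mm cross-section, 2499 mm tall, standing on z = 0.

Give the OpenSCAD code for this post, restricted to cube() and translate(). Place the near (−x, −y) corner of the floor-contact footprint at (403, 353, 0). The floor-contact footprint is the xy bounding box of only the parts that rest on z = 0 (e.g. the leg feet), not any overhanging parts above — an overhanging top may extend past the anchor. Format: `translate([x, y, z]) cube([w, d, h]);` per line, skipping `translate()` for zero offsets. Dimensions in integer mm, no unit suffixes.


translate([403, 353, 0]) cube([128, 160, 2499]);


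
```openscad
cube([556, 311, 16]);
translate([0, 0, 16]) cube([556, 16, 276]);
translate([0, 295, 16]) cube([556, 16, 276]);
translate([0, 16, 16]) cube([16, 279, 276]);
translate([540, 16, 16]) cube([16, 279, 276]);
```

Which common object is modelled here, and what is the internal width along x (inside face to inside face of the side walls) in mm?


An open box. The internal width is 524 mm.

A 556×311 base slab with four walls standing on it — an open box. The base is 556 mm wide and the walls are 16 mm thick, so the internal width is 556 − 2 × 16 = 524 mm.


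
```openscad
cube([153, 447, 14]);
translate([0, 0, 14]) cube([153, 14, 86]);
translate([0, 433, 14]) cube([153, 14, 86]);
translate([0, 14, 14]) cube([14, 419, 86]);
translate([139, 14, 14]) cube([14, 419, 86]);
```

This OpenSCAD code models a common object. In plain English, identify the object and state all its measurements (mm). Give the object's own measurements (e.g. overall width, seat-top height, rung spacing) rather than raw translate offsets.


An open-topped rectangular box: outside dimensions 153×447×100 mm, with a uniform wall and base thickness of 14 mm. The base is a full 153×447 slab on the floor; four walls sit on top of the base. The front and back walls (the −y and +y sides) span the full width; the two side walls fit between them.


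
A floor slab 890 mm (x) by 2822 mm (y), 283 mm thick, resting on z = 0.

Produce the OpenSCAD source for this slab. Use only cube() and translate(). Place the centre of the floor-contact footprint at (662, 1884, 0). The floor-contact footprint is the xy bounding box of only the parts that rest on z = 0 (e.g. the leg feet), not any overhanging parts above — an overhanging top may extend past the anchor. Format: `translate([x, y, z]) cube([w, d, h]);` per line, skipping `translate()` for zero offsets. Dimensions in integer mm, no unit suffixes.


translate([217, 473, 0]) cube([890, 2822, 283]);


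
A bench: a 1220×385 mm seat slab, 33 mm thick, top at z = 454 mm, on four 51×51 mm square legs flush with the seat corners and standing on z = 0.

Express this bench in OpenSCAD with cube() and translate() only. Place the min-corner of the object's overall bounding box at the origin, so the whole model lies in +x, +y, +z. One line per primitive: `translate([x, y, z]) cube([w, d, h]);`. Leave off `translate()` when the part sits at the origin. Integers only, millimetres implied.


// leg_h = 454 − 33 = 421
translate([0, 0, 421]) cube([1220, 385, 33]);
cube([51, 51, 421]);
translate([0, 334, 0]) cube([51, 51, 421]);
translate([1169, 0, 0]) cube([51, 51, 421]);
translate([1169, 334, 0]) cube([51, 51, 421]);


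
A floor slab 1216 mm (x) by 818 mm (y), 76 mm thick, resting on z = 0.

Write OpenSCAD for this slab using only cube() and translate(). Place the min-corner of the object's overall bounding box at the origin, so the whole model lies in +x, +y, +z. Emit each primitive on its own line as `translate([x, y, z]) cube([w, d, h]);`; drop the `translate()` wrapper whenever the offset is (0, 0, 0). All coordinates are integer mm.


cube([1216, 818, 76]);


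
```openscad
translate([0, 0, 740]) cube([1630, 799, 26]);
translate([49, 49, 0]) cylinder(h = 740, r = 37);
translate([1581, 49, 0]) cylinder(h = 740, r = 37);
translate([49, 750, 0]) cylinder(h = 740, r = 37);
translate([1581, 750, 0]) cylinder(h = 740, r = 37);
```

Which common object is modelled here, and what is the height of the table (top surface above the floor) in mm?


A table. The table height is 766 mm.

A 1630×799×26 slab sits at z = 740 on four Ø74 mm round legs — a table. The top surface is at 740 + 26 = 766 mm.


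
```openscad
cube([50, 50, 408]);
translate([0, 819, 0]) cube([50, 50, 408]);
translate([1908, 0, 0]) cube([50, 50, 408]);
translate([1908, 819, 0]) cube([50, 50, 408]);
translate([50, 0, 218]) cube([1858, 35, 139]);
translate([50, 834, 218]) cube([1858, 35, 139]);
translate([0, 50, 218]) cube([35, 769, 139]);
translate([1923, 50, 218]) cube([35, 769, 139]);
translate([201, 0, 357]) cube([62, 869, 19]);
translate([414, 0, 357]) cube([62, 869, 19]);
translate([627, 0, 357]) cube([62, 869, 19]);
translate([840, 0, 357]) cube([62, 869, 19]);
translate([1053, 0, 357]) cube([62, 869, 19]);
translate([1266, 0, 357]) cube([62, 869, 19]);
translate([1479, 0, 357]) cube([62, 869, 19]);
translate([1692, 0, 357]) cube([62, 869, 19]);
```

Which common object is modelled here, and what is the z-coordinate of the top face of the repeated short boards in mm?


A bed frame. The slat-top height is 376 mm.

Four posts, four rails, and a row of slats — a bed frame. Slats sit on the rails at z = 218 + 139 = 357; with slat thickness 19, the top is 376 mm.


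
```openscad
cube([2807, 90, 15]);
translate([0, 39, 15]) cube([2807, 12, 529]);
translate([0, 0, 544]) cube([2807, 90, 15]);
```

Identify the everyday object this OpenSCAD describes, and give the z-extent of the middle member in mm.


An I-beam. The web height is 529 mm.

Two wide flanges with a thin centred web — an I-beam. Overall 559 mm minus two 15 mm flanges gives a web of 559 − 2·15 = 529 mm.


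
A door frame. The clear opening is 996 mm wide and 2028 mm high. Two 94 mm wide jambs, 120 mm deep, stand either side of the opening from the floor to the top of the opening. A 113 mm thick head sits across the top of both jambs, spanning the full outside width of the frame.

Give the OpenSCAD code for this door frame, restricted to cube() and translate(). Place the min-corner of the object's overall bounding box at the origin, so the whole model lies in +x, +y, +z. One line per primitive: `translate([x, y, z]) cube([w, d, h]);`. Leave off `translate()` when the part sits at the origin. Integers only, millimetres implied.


cube([94, 120, 2028]);
translate([1090, 0, 0]) cube([94, 120, 2028]);
translate([0, 0, 2028]) cube([1184, 120, 113]);


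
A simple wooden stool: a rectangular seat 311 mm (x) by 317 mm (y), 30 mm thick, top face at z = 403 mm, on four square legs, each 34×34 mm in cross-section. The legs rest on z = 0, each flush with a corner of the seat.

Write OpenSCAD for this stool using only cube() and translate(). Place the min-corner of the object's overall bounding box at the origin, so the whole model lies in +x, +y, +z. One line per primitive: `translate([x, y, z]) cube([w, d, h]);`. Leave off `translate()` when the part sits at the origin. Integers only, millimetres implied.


translate([0, 0, 373]) cube([311, 317, 30]);
cube([34, 34, 373]);
translate([277, 0, 0]) cube([34, 34, 373]);
translate([0, 283, 0]) cube([34, 34, 373]);
translate([277, 283, 0]) cube([34, 34, 373]);


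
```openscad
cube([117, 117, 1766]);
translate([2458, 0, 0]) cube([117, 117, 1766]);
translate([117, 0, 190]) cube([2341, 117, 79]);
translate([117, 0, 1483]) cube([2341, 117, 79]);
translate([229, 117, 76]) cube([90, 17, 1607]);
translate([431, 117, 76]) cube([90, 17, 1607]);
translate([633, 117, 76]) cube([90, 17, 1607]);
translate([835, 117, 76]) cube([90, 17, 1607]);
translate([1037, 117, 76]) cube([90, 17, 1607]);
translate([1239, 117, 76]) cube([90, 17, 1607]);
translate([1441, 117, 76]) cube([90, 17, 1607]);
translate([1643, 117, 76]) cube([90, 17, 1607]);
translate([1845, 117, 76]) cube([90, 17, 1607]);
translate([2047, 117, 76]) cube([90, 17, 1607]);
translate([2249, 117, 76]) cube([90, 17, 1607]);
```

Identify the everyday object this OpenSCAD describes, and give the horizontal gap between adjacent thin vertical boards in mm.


A fence section. The picket gap is 112 mm.

Two posts, two rails, 11 pickets — a fence section. Span 2341 mm holds 11 pickets of 90 mm with 12 equal gaps: ⌊(2341 − 11·90) / 12⌋ = 112 mm.


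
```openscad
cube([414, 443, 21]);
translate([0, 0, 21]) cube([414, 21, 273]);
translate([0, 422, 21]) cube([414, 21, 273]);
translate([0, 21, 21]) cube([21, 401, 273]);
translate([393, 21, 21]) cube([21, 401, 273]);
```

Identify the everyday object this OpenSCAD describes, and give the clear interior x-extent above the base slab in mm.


An open box. The internal width is 372 mm.

A 414×443 base slab with four walls standing on it — an open box. The base is 414 mm wide and the walls are 21 mm thick, so the internal width is 414 − 2 × 21 = 372 mm.


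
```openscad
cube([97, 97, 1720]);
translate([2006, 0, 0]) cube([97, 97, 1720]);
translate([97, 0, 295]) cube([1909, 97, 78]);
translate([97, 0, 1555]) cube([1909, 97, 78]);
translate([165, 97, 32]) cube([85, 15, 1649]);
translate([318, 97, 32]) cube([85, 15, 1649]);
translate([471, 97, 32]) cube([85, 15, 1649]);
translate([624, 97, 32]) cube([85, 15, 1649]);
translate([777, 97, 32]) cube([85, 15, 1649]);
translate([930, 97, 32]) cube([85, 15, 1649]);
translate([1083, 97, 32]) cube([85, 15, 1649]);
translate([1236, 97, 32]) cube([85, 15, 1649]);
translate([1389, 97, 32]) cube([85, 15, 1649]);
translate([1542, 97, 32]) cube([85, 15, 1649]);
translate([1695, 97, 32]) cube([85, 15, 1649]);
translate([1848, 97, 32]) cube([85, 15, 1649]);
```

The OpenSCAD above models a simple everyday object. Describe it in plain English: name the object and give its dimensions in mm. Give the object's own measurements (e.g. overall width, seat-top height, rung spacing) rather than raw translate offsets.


A fence section. Two 97×97 mm posts, 1720 mm tall, stand on the floor with a clear span of 1909 mm between their inner faces. Two horizontal rails of 97×78 mm section span the gap between the posts with their undersides at z = 295 mm and z = 1555 mm, flush with the posts' −y face. 12 pickets, each 85 mm wide, 15 mm thick and 1649 mm tall, are fixed to the +y face of the rails with their bottoms at z = 32 mm, spaced across the span with a 68 mm gap after the −x post and between neighbouring pickets, with 73 mm left before the +x post.


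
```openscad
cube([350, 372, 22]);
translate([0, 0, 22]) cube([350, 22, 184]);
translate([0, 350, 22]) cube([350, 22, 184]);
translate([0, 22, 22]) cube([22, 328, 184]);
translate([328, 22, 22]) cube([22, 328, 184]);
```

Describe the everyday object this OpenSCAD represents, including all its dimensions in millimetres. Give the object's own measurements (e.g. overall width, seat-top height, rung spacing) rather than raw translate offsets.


An open-topped rectangular box: outside dimensions 350×372×206 mm, with a uniform wall and base thickness of 22 mm. The base is a full 350×372 slab on the floor; four walls sit on top of the base. The front and back walls (the −y and +y sides) span the full width; the two side walls fit between them.


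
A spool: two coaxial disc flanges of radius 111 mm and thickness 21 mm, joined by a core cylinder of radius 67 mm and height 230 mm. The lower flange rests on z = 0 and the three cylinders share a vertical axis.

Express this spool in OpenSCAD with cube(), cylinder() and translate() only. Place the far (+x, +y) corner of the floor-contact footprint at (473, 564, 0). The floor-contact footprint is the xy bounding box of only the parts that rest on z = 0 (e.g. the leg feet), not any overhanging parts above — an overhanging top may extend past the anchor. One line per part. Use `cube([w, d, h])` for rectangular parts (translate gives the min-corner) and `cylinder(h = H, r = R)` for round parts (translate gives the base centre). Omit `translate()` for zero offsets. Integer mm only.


translate([362, 453, 0]) cylinder(h = 21, r = 111);
translate([362, 453, 21]) cylinder(h = 230, r = 67);
translate([362, 453, 251]) cylinder(h = 21, r = 111);


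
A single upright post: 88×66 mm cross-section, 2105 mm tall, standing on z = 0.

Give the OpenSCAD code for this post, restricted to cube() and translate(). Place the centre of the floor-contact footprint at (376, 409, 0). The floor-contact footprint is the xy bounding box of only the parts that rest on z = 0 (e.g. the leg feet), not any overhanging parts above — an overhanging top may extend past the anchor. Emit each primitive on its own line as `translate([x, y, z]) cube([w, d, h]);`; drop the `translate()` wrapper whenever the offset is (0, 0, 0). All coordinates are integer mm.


translate([332, 376, 0]) cube([88, 66, 2105]);


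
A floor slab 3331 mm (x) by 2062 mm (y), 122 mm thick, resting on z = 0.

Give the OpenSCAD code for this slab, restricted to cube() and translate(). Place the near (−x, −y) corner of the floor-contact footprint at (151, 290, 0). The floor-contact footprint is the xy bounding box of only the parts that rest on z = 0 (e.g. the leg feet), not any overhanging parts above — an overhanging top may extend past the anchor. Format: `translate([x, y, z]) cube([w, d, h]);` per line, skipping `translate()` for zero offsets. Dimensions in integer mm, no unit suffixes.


translate([151, 290, 0]) cube([3331, 2062, 122]);


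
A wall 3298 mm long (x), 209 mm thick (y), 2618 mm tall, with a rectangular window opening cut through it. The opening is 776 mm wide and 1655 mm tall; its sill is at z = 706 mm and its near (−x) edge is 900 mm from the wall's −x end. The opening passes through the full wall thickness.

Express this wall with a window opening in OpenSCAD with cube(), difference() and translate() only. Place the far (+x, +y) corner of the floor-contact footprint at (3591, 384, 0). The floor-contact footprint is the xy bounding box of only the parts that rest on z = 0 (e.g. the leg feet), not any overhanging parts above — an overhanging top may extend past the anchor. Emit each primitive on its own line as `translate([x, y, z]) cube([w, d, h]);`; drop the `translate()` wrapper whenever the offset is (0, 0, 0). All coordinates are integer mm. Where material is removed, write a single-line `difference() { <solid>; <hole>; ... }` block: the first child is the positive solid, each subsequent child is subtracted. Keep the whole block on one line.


difference() { translate([293, 175, 0]) cube([3298, 209, 2618]); translate([1193, 175, 706]) cube([776, 209, 1655]); }


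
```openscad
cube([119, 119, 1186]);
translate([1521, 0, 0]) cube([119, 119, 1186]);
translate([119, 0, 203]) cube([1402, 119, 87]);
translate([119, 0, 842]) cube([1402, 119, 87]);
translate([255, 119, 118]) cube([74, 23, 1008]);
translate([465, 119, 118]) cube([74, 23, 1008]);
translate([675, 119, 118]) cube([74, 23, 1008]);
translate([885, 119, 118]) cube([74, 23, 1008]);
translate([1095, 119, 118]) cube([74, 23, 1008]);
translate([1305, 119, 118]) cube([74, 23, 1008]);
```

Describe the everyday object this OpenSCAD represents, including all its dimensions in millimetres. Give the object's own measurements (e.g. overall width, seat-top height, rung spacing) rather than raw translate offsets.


A fence section. Two 119×119 mm posts, 1186 mm tall, stand on the floor with a clear span of 1402 mm between their inner faces. Two horizontal rails of 119×87 mm section span the gap between the posts with their undersides at z = 203 mm and z = 842 mm, flush with the posts' −y face. 6 pickets, each 74 mm wide, 23 mm thick and 1008 mm tall, are fixed to the +y face of the rails with their bottoms at z = 118 mm, spaced across the span with a 136 mm gap after the −x post and between neighbouring pickets, with 142 mm left before the +x post.


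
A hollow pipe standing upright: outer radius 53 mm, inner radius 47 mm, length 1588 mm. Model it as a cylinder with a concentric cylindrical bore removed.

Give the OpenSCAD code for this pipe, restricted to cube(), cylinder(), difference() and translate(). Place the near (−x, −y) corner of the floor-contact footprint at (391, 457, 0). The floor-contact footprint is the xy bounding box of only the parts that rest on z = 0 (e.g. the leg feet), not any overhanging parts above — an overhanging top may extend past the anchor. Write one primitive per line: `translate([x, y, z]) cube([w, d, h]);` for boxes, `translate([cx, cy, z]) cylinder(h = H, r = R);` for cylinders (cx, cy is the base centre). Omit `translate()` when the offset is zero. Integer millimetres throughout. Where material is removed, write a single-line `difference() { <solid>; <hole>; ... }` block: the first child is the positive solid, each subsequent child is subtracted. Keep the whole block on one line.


difference() { translate([444, 510, 0]) cylinder(h = 1588, r = 53); translate([444, 510, 0]) cylinder(h = 1588, r = 47); }


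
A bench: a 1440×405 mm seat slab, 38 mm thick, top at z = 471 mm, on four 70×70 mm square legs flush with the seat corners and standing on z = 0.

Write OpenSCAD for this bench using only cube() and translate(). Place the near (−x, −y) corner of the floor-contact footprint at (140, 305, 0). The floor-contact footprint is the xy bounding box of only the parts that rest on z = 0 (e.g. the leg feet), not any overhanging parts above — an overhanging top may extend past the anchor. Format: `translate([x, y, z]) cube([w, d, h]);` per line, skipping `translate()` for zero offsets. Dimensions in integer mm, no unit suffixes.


// leg_h = 471 − 38 = 433
translate([140, 305, 433]) cube([1440, 405, 38]);
translate([140, 305, 0]) cube([70, 70, 433]);
translate([140, 640, 0]) cube([70, 70, 433]);
translate([1510, 305, 0]) cube([70, 70, 433]);
translate([1510, 640, 0]) cube([70, 70, 433]);


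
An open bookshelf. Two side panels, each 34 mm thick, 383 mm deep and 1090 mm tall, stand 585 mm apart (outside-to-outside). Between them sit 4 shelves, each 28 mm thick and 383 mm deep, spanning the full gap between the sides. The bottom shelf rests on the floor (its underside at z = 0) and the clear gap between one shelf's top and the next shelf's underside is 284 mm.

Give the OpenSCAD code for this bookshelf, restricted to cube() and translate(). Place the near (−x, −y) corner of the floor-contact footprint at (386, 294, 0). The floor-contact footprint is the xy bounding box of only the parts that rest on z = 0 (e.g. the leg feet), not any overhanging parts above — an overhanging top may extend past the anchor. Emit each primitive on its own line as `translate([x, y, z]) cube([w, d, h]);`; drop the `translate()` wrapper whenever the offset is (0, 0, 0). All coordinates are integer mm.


translate([386, 294, 0]) cube([34, 383, 1090]);
translate([937, 294, 0]) cube([34, 383, 1090]);
translate([420, 294, 0]) cube([517, 383, 28]);
translate([420, 294, 312]) cube([517, 383, 28]);
translate([420, 294, 624]) cube([517, 383, 28]);
translate([420, 294, 936]) cube([517, 383, 28]);


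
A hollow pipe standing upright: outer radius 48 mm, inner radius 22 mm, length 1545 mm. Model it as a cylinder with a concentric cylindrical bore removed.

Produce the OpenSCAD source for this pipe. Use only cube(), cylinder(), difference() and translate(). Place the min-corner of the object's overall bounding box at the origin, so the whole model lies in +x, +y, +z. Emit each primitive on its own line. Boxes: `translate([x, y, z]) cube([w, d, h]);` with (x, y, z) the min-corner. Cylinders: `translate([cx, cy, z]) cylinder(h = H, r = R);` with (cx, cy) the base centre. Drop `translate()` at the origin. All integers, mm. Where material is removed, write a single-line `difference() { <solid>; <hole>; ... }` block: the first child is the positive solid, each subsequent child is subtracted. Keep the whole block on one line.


difference() { translate([48, 48, 0]) cylinder(h = 1545, r = 48); translate([48, 48, 0]) cylinder(h = 1545, r = 22); }


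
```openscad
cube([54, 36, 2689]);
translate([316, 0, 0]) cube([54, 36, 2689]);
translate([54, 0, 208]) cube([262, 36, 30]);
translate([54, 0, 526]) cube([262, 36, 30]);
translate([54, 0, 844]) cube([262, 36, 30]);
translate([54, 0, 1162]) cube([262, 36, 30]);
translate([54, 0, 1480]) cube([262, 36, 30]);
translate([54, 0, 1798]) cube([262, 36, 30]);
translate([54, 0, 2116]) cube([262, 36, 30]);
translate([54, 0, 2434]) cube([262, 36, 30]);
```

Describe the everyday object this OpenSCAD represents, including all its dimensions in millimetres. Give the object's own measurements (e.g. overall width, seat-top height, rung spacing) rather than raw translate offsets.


A straight ladder. Two 54×36 mm vertical rails, 2689 mm tall, stand 370 mm apart (outside-to-outside) with their front faces coplanar on the −y side. 8 rungs, each 36 mm deep and 30 mm tall, span between the inner faces of the rails, front faces flush with the rails. The lowest rung's underside is at z = 208 mm and rungs are spaced 318 mm apart (underside to underside).


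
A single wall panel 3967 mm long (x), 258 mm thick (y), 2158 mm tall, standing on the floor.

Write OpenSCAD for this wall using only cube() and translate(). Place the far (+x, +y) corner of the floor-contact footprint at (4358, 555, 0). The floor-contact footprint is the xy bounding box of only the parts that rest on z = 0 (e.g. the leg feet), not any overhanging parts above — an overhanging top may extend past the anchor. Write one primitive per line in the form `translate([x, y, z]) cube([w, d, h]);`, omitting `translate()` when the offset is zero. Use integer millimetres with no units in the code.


translate([391, 297, 0]) cube([3967, 258, 2158]);


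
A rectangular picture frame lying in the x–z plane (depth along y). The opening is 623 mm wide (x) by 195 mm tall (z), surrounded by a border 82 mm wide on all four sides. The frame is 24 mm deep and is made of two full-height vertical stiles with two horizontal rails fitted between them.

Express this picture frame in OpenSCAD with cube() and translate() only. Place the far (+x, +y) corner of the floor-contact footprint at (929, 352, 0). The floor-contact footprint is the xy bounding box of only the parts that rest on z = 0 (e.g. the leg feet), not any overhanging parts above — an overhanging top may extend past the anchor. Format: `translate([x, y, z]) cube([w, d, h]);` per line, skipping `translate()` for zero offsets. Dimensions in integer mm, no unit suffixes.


translate([142, 328, 0]) cube([82, 24, 359]);
translate([847, 328, 0]) cube([82, 24, 359]);
translate([224, 328, 0]) cube([623, 24, 82]);
translate([224, 328, 277]) cube([623, 24, 82]);


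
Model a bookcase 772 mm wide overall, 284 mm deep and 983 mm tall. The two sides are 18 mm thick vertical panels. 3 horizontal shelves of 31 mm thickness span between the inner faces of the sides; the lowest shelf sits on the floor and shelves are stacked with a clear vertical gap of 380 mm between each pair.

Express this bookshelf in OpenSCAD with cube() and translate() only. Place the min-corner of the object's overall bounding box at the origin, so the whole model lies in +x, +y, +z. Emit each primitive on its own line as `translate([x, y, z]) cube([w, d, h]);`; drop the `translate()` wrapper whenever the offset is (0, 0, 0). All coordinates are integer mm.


cube([18, 284, 983]);
translate([754, 0, 0]) cube([18, 284, 983]);
translate([18, 0, 0]) cube([736, 284, 31]);
translate([18, 0, 411]) cube([736, 284, 31]);
translate([18, 0, 822]) cube([736, 284, 31]);


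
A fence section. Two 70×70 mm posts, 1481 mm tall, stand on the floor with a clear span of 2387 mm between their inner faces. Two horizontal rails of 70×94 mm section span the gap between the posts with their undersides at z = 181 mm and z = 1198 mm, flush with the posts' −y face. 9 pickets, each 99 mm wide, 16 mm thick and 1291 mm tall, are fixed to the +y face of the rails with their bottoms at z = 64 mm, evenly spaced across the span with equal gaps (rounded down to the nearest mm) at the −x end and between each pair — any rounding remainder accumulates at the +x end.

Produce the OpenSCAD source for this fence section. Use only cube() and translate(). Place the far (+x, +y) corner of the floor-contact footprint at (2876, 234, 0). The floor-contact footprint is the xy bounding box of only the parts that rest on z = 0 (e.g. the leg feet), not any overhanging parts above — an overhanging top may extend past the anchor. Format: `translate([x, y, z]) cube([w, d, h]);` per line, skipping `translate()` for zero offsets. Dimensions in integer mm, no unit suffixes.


translate([349, 164, 0]) cube([70, 70, 1481]);
translate([2806, 164, 0]) cube([70, 70, 1481]);
translate([419, 164, 181]) cube([2387, 70, 94]);
translate([419, 164, 1198]) cube([2387, 70, 94]);
translate([568, 234, 64]) cube([99, 16, 1291]);
translate([816, 234, 64]) cube([99, 16, 1291]);
translate([1064, 234, 64]) cube([99, 16, 1291]);
translate([1312, 234, 64]) cube([99, 16, 1291]);
translate([1560, 234, 64]) cube([99, 16, 1291]);
translate([1808, 234, 64]) cube([99, 16, 1291]);
translate([2056, 234, 64]) cube([99, 16, 1291]);
translate([2304, 234, 64]) cube([99, 16, 1291]);
translate([2552, 234, 64]) cube([99, 16, 1291]);


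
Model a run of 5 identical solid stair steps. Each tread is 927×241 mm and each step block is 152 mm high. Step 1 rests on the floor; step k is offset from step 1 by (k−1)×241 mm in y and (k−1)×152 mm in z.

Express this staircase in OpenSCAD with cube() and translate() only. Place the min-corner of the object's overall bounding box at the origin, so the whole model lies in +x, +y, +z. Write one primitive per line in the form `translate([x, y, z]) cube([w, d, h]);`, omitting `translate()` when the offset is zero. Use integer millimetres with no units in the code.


cube([927, 241, 152]);
translate([0, 241, 152]) cube([927, 241, 152]);
translate([0, 482, 304]) cube([927, 241, 152]);
translate([0, 723, 456]) cube([927, 241, 152]);
translate([0, 964, 608]) cube([927, 241, 152]);


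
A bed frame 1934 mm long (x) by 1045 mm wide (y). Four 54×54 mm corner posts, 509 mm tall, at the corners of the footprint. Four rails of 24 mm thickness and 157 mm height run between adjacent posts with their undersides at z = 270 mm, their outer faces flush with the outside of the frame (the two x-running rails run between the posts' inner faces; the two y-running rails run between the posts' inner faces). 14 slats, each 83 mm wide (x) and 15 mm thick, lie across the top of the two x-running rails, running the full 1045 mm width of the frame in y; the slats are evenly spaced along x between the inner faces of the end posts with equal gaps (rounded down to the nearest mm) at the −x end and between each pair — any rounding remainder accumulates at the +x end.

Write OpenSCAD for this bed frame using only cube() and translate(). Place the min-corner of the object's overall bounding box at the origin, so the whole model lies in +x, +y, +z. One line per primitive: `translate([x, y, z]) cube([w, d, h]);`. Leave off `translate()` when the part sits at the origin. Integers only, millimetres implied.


cube([54, 54, 509]);
translate([0, 991, 0]) cube([54, 54, 509]);
translate([1880, 0, 0]) cube([54, 54, 509]);
translate([1880, 991, 0]) cube([54, 54, 509]);
translate([54, 0, 270]) cube([1826, 24, 157]);
translate([54, 1021, 270]) cube([1826, 24, 157]);
translate([0, 54, 270]) cube([24, 937, 157]);
translate([1910, 54, 270]) cube([24, 937, 157]);
translate([98, 0, 427]) cube([83, 1045, 15]);
translate([225, 0, 427]) cube([83, 1045, 15]);
translate([352, 0, 427]) cube([83, 1045, 15]);
translate([479, 0, 427]) cube([83, 1045, 15]);
translate([606, 0, 427]) cube([83, 1045, 15]);
translate([733, 0, 427]) cube([83, 1045, 15]);
translate([860, 0, 427]) cube([83, 1045, 15]);
translate([987, 0, 427]) cube([83, 1045, 15]);
translate([1114, 0, 427]) cube([83, 1045, 15]);
translate([1241, 0, 427]) cube([83, 1045, 15]);
translate([1368, 0, 427]) cube([83, 1045, 15]);
translate([1495, 0, 427]) cube([83, 1045, 15]);
translate([1622, 0, 427]) cube([83, 1045, 15]);
translate([1749, 0, 427]) cube([83, 1045, 15]);


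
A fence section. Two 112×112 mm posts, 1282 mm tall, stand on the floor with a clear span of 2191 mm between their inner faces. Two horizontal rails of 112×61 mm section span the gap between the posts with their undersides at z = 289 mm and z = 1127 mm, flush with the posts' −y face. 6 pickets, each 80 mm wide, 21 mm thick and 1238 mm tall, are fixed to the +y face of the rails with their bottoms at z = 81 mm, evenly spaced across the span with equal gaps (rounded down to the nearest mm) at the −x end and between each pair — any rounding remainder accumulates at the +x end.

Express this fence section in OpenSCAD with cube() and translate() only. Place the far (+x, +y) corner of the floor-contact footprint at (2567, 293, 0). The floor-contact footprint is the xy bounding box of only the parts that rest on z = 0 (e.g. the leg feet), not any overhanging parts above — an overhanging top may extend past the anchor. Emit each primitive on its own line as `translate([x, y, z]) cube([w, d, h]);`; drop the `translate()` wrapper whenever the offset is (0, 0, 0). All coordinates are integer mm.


translate([152, 181, 0]) cube([112, 112, 1282]);
translate([2455, 181, 0]) cube([112, 112, 1282]);
translate([264, 181, 289]) cube([2191, 112, 61]);
translate([264, 181, 1127]) cube([2191, 112, 61]);
translate([508, 293, 81]) cube([80, 21, 1238]);
translate([832, 293, 81]) cube([80, 21, 1238]);
translate([1156, 293, 81]) cube([80, 21, 1238]);
translate([1480, 293, 81]) cube([80, 21, 1238]);
translate([1804, 293, 81]) cube([80, 21, 1238]);
translate([2128, 293, 81]) cube([80, 21, 1238]);


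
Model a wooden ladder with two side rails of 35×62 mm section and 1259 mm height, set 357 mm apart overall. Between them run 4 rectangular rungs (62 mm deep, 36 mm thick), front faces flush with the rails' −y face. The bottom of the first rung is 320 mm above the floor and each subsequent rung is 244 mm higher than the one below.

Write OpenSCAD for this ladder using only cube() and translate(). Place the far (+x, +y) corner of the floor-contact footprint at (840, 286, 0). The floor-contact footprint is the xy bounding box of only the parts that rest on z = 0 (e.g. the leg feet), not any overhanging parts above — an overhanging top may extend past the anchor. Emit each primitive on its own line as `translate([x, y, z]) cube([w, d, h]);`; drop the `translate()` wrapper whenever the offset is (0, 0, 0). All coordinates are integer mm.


// rung span = 357 - 2*35 = 287
// rung[k] z = 320 + k*244
translate([483, 224, 0]) cube([35, 62, 1259]);
translate([805, 224, 0]) cube([35, 62, 1259]);
translate([518, 224, 320]) cube([287, 62, 36]);
translate([518, 224, 564]) cube([287, 62, 36]);
translate([518, 224, 808]) cube([287, 62, 36]);
translate([518, 224, 1052]) cube([287, 62, 36]);


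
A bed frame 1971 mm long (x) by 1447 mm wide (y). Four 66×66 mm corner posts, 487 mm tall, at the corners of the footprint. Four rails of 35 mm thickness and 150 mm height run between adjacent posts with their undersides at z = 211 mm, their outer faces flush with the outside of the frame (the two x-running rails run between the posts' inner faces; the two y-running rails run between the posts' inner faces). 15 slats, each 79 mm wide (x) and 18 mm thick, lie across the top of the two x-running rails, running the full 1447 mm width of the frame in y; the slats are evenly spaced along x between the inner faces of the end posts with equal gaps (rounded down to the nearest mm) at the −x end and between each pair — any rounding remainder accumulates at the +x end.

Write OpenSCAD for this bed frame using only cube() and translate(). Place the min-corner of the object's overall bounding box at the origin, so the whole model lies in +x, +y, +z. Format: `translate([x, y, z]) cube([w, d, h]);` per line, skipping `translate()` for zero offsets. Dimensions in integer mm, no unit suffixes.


cube([66, 66, 487]);
translate([0, 1381, 0]) cube([66, 66, 487]);
translate([1905, 0, 0]) cube([66, 66, 487]);
translate([1905, 1381, 0]) cube([66, 66, 487]);
translate([66, 0, 211]) cube([1839, 35, 150]);
translate([66, 1412, 211]) cube([1839, 35, 150]);
translate([0, 66, 211]) cube([35, 1315, 150]);
translate([1936, 66, 211]) cube([35, 1315, 150]);
translate([106, 0, 361]) cube([79, 1447, 18]);
translate([225, 0, 361]) cube([79, 1447, 18]);
translate([344, 0, 361]) cube([79, 1447, 18]);
translate([463, 0, 361]) cube([79, 1447, 18]);
translate([582, 0, 361]) cube([79, 1447, 18]);
translate([701, 0, 361]) cube([79, 1447, 18]);
translate([820, 0, 361]) cube([79, 1447, 18]);
translate([939, 0, 361]) cube([79, 1447, 18]);
translate([1058, 0, 361]) cube([79, 1447, 18]);
translate([1177, 0, 361]) cube([79, 1447, 18]);
translate([1296, 0, 361]) cube([79, 1447, 18]);
translate([1415, 0, 361]) cube([79, 1447, 18]);
translate([1534, 0, 361]) cube([79, 1447, 18]);
translate([1653, 0, 361]) cube([79, 1447, 18]);
translate([1772, 0, 361]) cube([79, 1447, 18]);


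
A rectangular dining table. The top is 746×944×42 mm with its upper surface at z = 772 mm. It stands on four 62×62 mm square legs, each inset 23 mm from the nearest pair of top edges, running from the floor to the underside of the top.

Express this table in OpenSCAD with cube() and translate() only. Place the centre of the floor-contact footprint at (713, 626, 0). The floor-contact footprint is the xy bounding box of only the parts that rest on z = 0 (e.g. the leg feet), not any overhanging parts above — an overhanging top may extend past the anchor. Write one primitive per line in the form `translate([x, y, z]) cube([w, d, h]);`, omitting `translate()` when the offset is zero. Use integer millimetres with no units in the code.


translate([340, 154, 730]) cube([746, 944, 42]);
translate([363, 177, 0]) cube([62, 62, 730]);
translate([1001, 177, 0]) cube([62, 62, 730]);
translate([363, 1013, 0]) cube([62, 62, 730]);
translate([1001, 1013, 0]) cube([62, 62, 730]);


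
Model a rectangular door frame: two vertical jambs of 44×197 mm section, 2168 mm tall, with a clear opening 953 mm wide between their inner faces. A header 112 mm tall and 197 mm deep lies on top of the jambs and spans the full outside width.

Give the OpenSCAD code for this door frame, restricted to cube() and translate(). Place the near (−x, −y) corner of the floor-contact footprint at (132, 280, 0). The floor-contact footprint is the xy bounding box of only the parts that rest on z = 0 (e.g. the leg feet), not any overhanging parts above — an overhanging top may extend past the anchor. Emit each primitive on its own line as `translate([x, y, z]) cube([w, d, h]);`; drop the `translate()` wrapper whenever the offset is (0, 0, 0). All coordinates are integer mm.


translate([132, 280, 0]) cube([44, 197, 2168]);
translate([1129, 280, 0]) cube([44, 197, 2168]);
translate([132, 280, 2168]) cube([1041, 197, 112]);


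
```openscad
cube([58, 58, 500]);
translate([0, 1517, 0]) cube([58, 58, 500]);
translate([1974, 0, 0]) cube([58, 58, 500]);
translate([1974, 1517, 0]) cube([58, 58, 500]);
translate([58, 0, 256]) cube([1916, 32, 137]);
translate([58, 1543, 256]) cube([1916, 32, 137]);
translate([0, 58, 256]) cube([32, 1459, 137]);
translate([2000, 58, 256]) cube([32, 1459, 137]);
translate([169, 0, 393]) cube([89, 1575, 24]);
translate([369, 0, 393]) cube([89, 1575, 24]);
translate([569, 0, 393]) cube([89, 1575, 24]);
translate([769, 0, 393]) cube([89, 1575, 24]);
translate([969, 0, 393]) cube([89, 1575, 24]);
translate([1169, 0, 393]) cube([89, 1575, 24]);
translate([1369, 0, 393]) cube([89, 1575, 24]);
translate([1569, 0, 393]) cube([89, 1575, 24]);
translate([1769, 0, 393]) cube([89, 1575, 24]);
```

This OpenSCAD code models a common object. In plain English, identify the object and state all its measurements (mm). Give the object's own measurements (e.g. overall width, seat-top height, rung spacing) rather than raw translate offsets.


A bed frame 2032 mm long (x) by 1575 mm wide (y). Four 58×58 mm corner posts, 500 mm tall, at the corners of the footprint. Four rails of 32 mm thickness and 137 mm height run between adjacent posts with their undersides at z = 256 mm, their outer faces flush with the outside of the frame (the two x-running rails run between the posts' inner faces; the two y-running rails run between the posts' inner faces). 9 slats, each 89 mm wide (x) and 24 mm thick, lie across the top of the two x-running rails, running the full 1575 mm width of the frame in y; along x they sit between the end posts with a 111 mm gap after the −x posts and between neighbouring slats, leaving 116 mm before the +x posts.


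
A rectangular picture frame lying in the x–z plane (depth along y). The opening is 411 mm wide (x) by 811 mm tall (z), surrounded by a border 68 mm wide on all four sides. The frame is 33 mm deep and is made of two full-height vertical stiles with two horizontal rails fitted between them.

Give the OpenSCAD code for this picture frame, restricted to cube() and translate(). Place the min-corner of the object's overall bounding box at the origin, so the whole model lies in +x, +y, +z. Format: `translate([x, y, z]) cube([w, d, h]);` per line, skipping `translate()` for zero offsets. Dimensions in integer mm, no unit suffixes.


cube([68, 33, 947]);
translate([479, 0, 0]) cube([68, 33, 947]);
translate([68, 0, 0]) cube([411, 33, 68]);
translate([68, 0, 879]) cube([411, 33, 68]);


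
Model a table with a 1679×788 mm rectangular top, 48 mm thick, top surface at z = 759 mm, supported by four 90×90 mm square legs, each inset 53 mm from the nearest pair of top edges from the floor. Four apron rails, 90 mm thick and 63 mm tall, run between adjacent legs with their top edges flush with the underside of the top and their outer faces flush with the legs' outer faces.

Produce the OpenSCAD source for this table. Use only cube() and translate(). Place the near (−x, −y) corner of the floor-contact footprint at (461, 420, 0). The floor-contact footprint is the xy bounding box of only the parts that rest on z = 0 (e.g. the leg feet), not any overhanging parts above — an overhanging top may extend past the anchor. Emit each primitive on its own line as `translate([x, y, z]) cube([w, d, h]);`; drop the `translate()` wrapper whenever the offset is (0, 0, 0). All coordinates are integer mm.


translate([408, 367, 711]) cube([1679, 788, 48]);
translate([461, 420, 0]) cube([90, 90, 711]);
translate([1944, 420, 0]) cube([90, 90, 711]);
translate([461, 1012, 0]) cube([90, 90, 711]);
translate([1944, 1012, 0]) cube([90, 90, 711]);
translate([551, 420, 648]) cube([1393, 90, 63]);
translate([551, 1012, 648]) cube([1393, 90, 63]);
translate([461, 510, 648]) cube([90, 502, 63]);
translate([1944, 510, 648]) cube([90, 502, 63]);
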